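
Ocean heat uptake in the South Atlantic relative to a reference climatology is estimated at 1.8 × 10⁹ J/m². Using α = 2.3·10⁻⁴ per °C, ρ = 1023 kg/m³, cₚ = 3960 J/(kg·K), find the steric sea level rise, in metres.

Δh ≈ 0.102 m

Δh = αQ/(ρcₚ) = 2.3×10⁻⁴ × 1.8×10⁹ / (1023 × 3960) ≈ 0.10219 m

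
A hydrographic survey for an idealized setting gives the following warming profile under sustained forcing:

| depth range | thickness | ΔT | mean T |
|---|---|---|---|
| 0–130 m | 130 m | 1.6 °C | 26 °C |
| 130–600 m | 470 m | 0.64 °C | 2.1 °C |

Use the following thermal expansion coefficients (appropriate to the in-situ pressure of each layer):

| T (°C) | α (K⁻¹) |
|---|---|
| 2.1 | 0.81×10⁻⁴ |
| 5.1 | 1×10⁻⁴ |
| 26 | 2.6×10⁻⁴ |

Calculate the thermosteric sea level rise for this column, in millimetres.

Layer 1 at 26 °C → α = 2.6×10⁻⁴ K⁻¹
Layer 2 at 2.1 °C → α = 0.81×10⁻⁴ K⁻¹
Layer 1: 2.6×10⁻⁴ × 130 × 1.6 = 0.05408 m
0.81×10⁻⁴ × 0.64 × 470 = 0.0243648 m
Δh = 0.05408 + 0.0243648 = 0.0784448 m

about 78 mm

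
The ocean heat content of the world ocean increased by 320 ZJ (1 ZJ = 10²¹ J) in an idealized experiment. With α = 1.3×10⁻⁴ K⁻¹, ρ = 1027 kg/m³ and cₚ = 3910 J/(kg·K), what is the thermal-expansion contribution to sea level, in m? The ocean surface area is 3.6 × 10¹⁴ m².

0.0288 m of thermosteric rise

Per unit area: Q = 320×10²¹ / (3.6×10¹⁴) ≈ 8.889×10⁸ J/m²
Δh = αQ/(ρcₚ) = 1.3×10⁻⁴ × 8.889×10⁸ / (1027 × 3910) ≈ 0.028777 m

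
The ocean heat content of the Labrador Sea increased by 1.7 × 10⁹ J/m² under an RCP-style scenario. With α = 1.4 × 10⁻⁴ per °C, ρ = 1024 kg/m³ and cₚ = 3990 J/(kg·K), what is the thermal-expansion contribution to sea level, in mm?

Δh = 58.3 mm

Δh = αQ/(ρcₚ) = 1.4×10⁻⁴ × 1.7×10⁹ / (1024 × 3990) ≈ 0.058251 m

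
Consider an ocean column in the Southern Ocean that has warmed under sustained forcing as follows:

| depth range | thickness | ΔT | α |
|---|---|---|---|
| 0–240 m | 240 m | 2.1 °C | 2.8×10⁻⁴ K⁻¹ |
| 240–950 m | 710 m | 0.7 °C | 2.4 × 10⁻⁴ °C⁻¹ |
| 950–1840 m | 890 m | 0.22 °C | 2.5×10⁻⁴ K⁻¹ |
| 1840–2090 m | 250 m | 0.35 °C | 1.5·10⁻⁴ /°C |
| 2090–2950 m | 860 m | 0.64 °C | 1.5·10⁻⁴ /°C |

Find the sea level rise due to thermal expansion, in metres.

about 0.405 m

0–240 m: 240 × 2.1 × 2.8×10⁻⁴ = 0.14112 m
240–950 m: 2.4×10⁻⁴ × 0.7 × 710 = 0.11928 m
950–1840 m: 0.22 × 890 × 2.5×10⁻⁴ = 0.04895 m
Layer 4: 1.5×10⁻⁴ × 250 × 0.35 = 0.013125 m
Layer 5: 860 × 0.64 × 1.5×10⁻⁴ = 0.08256 m
Δh = 0.14112 + 0.11928 + 0.04895 + 0.013125 + 0.08256 = 0.405035 m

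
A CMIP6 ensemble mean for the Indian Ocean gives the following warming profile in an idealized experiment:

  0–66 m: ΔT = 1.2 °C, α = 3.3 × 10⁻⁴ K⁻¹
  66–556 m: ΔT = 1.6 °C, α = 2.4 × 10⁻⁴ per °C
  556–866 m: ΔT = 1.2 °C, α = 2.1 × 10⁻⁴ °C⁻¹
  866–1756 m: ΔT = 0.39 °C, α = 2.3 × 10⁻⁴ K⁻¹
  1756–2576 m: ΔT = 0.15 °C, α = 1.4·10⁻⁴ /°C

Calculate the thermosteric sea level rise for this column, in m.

0.39 m of thermosteric rise

Layer 1: 1.2 × 66 × 3.3×10⁻⁴ = 0.026136 m
Layer 2: 1.6 × 490 × 2.4×10⁻⁴ = 0.18816 m
Layer 3: 2.1×10⁻⁴ × 310 × 1.2 = 0.07812 m
866–1756 m: 0.39 × 890 × 2.3×10⁻⁴ = 0.079833 m
Layer 5: 0.15 × 1.4×10⁻⁴ × 820 = 0.01722 m
Δh = 0.026136 + 0.18816 + 0.07812 + 0.079833 + 0.01722 = 0.389469 m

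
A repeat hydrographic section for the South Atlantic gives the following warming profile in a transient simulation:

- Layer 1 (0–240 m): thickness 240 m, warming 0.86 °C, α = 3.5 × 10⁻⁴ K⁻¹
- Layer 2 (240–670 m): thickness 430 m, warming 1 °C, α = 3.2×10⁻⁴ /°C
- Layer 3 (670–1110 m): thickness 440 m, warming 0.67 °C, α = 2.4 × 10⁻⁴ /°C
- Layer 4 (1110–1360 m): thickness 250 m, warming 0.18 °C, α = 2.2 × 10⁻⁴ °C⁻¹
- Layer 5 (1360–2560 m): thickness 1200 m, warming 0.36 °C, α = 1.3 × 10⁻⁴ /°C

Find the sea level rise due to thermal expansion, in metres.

0–240 m: 3.5×10⁻⁴ × 240 × 0.86 = 0.07224 m
3.2×10⁻⁴ × 430 × 1 = 0.13760 m
Layer 3: 440 × 2.4×10⁻⁴ × 0.67 = 0.070752 m
2.2×10⁻⁴ × 0.18 × 250 = 0.00990 m
1360–2560 m: 1200 × 0.36 × 1.3×10⁻⁴ = 0.05616 m
Δh = 0.07224 + 0.13760 + 0.070752 + 0.00990 + 0.05616 = 0.346652 m

about 0.347 m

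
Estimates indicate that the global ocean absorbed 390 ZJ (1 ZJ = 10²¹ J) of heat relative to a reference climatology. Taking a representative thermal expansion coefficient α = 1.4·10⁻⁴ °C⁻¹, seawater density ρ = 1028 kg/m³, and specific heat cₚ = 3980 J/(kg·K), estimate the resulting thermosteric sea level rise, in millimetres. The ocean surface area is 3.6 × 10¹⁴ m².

Δh ≈ 37.1 mm

Per unit area: Q = 390×10²¹ / (3.6×10¹⁴) ≈ 1.083×10⁹ J/m²
Δh = αQ/(ρcₚ) = 1.4×10⁻⁴ × 1.083×10⁹ / (1028 × 3980) ≈ 0.037058 m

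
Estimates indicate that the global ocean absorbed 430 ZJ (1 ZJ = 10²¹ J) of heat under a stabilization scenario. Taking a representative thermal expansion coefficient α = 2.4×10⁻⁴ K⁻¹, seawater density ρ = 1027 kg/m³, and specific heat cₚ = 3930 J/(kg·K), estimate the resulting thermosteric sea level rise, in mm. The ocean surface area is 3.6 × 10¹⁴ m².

71 mm of thermosteric rise

Per unit area: Q = 430×10²¹ / (3.6×10¹⁴) ≈ 1.194×10⁹ J/m²
Δh = αQ/(ρcₚ) = 2.4×10⁻⁴ × 1.194×10⁹ / (1027 × 3930) ≈ 0.070999 m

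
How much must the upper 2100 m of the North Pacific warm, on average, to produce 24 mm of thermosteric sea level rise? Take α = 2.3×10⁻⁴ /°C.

ΔT = Δh/(αH) = 0.024 / (2.3×10⁻⁴ × 2100) ≈ 0.04969 K

ΔT ≈ 0.050 K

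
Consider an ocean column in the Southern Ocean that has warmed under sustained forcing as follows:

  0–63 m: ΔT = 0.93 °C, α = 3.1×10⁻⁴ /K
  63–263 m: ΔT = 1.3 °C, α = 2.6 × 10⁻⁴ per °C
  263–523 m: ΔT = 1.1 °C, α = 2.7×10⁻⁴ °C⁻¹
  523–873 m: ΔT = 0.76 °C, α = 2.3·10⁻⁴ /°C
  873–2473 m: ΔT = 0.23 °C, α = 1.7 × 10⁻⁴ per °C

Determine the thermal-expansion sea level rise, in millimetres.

Δh = 287 mm

Layer 1: 3.1×10⁻⁴ × 63 × 0.93 = 0.0181629 m
63–263 m: 1.3 × 200 × 2.6×10⁻⁴ = 0.06760 m
Layer 3: 2.7×10⁻⁴ × 1.1 × 260 = 0.07722 m
523–873 m: 0.76 × 2.3×10⁻⁴ × 350 = 0.06118 m
Layer 5: 1.7×10⁻⁴ × 0.23 × 1600 = 0.06256 m
Δh = 0.0181629 + 0.06760 + 0.07722 + 0.06118 + 0.06256 = 0.2867229 m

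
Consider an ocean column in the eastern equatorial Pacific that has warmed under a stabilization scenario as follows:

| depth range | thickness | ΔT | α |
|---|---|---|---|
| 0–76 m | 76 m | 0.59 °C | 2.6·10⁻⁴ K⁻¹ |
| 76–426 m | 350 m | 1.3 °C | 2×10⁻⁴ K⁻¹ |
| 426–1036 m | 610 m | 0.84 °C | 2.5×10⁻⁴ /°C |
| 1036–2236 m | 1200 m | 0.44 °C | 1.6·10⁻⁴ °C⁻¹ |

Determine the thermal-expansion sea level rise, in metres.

Layer 1: 0.59 × 2.6×10⁻⁴ × 76 = 0.0116584 m
1.3 × 2×10⁻⁴ × 350 = 0.09100 m
610 × 2.5×10⁻⁴ × 0.84 = 0.12810 m
1036–2236 m: 0.44 × 1200 × 1.6×10⁻⁴ = 0.08448 m
Δh = 0.0116584 + 0.09100 + 0.12810 + 0.08448 = 0.3152384 m

about 0.315 m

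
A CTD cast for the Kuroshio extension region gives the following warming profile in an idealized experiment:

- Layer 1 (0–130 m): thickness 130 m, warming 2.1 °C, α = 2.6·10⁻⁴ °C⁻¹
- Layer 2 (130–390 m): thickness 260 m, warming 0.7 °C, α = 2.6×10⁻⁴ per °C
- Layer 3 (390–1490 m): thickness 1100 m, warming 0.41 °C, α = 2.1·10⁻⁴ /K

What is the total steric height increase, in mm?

Layer 1: 2.1 × 130 × 2.6×10⁻⁴ = 0.07098 m
2.6×10⁻⁴ × 260 × 0.7 = 0.04732 m
0.41 × 1100 × 2.1×10⁻⁴ = 0.09471 m
Δh = 0.07098 + 0.04732 + 0.09471 = 0.21301 m

Δh = 213 mm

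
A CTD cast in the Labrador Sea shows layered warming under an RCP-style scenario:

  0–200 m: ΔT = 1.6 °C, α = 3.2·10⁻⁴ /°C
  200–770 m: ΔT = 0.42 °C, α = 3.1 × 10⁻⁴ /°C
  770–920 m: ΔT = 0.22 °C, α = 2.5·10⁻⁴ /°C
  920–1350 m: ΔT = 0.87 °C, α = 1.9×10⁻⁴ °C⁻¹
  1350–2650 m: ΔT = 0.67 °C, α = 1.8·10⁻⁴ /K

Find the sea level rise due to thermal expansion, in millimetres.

0–200 m: 200 × 1.6 × 3.2×10⁻⁴ = 0.10240 m
0.42 × 570 × 3.1×10⁻⁴ = 0.074214 m
0.22 × 2.5×10⁻⁴ × 150 = 0.00825 m
Layer 4: 1.9×10⁻⁴ × 430 × 0.87 = 0.071079 m
Layer 5: 1.8×10⁻⁴ × 1300 × 0.67 = 0.15678 m
Δh = 0.10240 + 0.074214 + 0.00825 + 0.071079 + 0.15678 = 0.412723 m

410 mm of thermosteric rise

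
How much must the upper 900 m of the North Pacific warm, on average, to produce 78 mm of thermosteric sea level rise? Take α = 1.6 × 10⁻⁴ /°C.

ΔT = Δh/(αH) = 0.078 / (1.6×10⁻⁴ × 900) ≈ 0.5417 °C

about 0.542 °C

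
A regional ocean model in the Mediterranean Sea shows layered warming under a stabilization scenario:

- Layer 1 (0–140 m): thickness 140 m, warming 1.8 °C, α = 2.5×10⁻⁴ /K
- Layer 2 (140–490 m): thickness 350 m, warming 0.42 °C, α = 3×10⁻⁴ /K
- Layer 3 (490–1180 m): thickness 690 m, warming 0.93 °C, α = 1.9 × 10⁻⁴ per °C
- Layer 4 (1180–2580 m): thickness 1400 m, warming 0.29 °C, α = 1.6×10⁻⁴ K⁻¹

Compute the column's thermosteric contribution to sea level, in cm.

29.4 cm

140 × 2.5×10⁻⁴ × 1.8 = 0.06300 m
140–490 m: 0.42 × 350 × 3×10⁻⁴ = 0.04410 m
490–1180 m: 0.93 × 1.9×10⁻⁴ × 690 = 0.121923 m
0.29 × 1400 × 1.6×10⁻⁴ = 0.06496 m
Δh = 0.06300 + 0.04410 + 0.121923 + 0.06496 = 0.293983 m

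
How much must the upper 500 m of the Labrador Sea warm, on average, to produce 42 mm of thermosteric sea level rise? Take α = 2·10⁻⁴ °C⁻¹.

ΔT = Δh/(αH) = 0.042 / (2×10⁻⁴ × 500) = 0.4200 K

0.420 K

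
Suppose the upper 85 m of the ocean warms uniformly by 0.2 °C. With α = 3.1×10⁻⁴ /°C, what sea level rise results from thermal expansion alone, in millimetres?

Δh = 5.27 mm

Δh = αΔT·H = 3.1×10⁻⁴ × 0.2 × 85 = 0.00527 m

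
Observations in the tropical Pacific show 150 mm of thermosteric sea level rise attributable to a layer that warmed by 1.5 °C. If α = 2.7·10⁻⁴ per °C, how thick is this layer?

370 m

H = Δh/(αΔT) = 0.15 / (2.7×10⁻⁴ × 1.5) ≈ 370.4 m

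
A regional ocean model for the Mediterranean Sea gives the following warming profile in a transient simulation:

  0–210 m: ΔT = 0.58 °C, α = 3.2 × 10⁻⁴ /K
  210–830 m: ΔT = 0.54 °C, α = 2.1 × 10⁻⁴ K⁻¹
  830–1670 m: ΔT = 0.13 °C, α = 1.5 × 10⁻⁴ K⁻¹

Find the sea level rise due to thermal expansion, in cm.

Δh = 13 cm

210 × 0.58 × 3.2×10⁻⁴ = 0.038976 m
0.54 × 620 × 2.1×10⁻⁴ = 0.070308 m
830–1670 m: 840 × 0.13 × 1.5×10⁻⁴ = 0.01638 m
Δh = 0.038976 + 0.070308 + 0.01638 = 0.125664 m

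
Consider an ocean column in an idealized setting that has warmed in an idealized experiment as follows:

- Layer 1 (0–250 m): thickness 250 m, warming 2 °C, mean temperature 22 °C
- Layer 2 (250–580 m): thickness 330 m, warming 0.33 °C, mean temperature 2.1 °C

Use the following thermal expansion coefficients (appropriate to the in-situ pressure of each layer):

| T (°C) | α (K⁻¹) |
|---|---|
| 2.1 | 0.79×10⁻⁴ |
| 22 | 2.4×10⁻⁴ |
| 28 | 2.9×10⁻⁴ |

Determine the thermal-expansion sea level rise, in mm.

Layer 1 at 22 °C → α = 2.4×10⁻⁴ K⁻¹
Layer 2 at 2.1 °C → α = 0.79×10⁻⁴ K⁻¹
2.4×10⁻⁴ × 2 × 250 = 0.12000 m
Layer 2: 0.79×10⁻⁴ × 330 × 0.33 = 0.0086031 m
Δh = 0.12000 + 0.0086031 = 0.1286031 m

129 mm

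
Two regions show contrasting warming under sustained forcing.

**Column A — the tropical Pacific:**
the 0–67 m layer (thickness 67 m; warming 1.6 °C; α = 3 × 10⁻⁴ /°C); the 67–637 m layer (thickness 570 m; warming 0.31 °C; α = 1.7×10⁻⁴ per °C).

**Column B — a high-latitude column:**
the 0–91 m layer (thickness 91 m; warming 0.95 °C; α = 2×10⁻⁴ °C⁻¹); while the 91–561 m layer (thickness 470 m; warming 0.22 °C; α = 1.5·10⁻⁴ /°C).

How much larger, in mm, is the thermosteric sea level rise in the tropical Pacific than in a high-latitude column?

A Layer 1: 67 × 1.6 × 3×10⁻⁴ = 0.03216 m
A 1.7×10⁻⁴ × 0.31 × 570 = 0.030039 m
A total: 0.062199 m
B 2×10⁻⁴ × 91 × 0.95 = 0.01729 m
B 91–561 m: 0.22 × 1.5×10⁻⁴ × 470 = 0.01551 m
B total: 0.03280 m
Difference: 0.062199 − 0.03280 = 0.029399 m

29 mm larger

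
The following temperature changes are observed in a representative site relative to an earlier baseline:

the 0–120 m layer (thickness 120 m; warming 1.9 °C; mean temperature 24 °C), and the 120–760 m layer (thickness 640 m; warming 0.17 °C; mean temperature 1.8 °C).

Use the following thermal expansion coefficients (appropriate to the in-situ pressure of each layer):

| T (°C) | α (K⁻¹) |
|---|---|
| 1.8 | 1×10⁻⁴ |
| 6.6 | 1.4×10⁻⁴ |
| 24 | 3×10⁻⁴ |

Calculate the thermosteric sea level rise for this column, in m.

Layer 1 at 24 °C → α = 3×10⁻⁴ K⁻¹
Layer 2 at 1.8 °C → α = 1×10⁻⁴ K⁻¹
120 × 3×10⁻⁴ × 1.9 = 0.06840 m
0.17 × 1×10⁻⁴ × 640 = 0.01088 m
Δh = 0.06840 + 0.01088 = 0.07928 m ≈ 0.0793 m

Δh ≈ 0.0793 m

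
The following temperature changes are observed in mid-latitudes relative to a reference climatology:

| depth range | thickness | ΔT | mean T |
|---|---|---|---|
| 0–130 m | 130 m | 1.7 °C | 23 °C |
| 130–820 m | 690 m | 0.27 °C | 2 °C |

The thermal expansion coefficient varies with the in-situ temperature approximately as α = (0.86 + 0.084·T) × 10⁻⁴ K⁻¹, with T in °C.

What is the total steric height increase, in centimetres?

about 8.09 cm

Layer 1: α = (0.86 + 0.084×23)×10⁻⁴ = 2.792×10⁻⁴ K⁻¹
Layer 2: α = (0.86 + 0.084×2)×10⁻⁴ = 1.028×10⁻⁴ K⁻¹
Layer 1: 2.792×10⁻⁴ × 130 × 1.7 = 0.0617032 m
Layer 2: 690 × 0.27 × 1.028×10⁻⁴ = 0.01915164 m
Δh = 0.0617032 + 0.01915164 = 0.08085484 m ≈ 8.09 cm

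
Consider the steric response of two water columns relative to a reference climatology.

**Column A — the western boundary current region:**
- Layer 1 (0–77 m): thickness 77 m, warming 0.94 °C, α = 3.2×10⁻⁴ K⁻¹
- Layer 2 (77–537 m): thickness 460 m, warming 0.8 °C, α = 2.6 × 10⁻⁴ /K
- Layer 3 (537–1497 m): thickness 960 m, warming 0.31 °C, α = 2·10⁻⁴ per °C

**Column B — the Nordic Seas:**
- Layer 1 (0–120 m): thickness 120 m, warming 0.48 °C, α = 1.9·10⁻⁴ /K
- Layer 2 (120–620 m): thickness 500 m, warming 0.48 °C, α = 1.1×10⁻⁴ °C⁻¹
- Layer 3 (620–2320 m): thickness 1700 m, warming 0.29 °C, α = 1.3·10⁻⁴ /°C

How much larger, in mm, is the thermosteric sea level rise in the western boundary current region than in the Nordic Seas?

A 0–77 m: 0.94 × 77 × 3.2×10⁻⁴ = 0.0231616 m
A 77–537 m: 0.8 × 2.6×10⁻⁴ × 460 = 0.09568 m
A Layer 3: 2×10⁻⁴ × 960 × 0.31 = 0.05952 m
A total: 0.1783616 m
B 0–120 m: 120 × 1.9×10⁻⁴ × 0.48 = 0.010944 m
B 120–620 m: 1.1×10⁻⁴ × 500 × 0.48 = 0.02640 m
B 620–2320 m: 1700 × 0.29 × 1.3×10⁻⁴ = 0.06409 m
B total: 0.101434 m
Difference: 0.1783616 − 0.101434 = 0.0769276 m

77 mm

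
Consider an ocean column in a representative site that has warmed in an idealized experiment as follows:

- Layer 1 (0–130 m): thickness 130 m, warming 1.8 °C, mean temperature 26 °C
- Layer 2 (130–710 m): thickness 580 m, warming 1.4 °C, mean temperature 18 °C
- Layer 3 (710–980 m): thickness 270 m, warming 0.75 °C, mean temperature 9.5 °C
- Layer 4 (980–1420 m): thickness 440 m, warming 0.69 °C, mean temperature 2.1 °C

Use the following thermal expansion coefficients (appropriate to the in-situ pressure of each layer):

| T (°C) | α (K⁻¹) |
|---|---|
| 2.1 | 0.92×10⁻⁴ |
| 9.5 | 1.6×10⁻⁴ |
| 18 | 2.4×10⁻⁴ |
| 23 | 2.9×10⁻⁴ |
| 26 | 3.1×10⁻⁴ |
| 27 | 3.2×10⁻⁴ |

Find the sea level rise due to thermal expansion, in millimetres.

about 328 mm

Layer 1 at 26 °C → α = 3.1×10⁻⁴ K⁻¹
Layer 2 at 18 °C → α = 2.4×10⁻⁴ K⁻¹
Layer 3 at 9.5 °C → α = 1.6×10⁻⁴ K⁻¹
Layer 4 at 2.1 °C → α = 0.92×10⁻⁴ K⁻¹
0–130 m: 1.8 × 3.1×10⁻⁴ × 130 = 0.07254 m
Layer 2: 1.4 × 580 × 2.4×10⁻⁴ = 0.19488 m
710–980 m: 270 × 0.75 × 1.6×10⁻⁴ = 0.03240 m
0.92×10⁻⁴ × 0.69 × 440 = 0.0279312 m
Δh = 0.07254 + 0.19488 + 0.03240 + 0.0279312 = 0.3277512 m ≈ 328 mm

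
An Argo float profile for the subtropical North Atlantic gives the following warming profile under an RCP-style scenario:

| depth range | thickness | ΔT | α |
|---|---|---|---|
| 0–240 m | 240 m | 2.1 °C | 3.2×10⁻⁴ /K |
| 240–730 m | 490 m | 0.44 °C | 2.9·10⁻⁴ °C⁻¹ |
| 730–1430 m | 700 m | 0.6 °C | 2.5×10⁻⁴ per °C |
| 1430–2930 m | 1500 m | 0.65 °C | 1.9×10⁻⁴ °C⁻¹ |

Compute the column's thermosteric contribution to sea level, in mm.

0–240 m: 3.2×10⁻⁴ × 240 × 2.1 = 0.16128 m
2.9×10⁻⁴ × 0.44 × 490 = 0.062524 m
2.5×10⁻⁴ × 700 × 0.6 = 0.10500 m
Layer 4: 1.9×10⁻⁴ × 1500 × 0.65 = 0.18525 m
Δh = 0.16128 + 0.062524 + 0.10500 + 0.18525 = 0.514054 m

Δh ≈ 514 mm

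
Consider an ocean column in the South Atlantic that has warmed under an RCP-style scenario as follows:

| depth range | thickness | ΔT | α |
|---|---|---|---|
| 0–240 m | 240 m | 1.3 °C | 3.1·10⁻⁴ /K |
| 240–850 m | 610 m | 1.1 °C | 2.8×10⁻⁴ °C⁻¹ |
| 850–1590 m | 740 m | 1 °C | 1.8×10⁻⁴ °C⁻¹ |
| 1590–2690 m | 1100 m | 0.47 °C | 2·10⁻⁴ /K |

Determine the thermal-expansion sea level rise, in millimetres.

Layer 1: 240 × 3.1×10⁻⁴ × 1.3 = 0.09672 m
Layer 2: 610 × 1.1 × 2.8×10⁻⁴ = 0.18788 m
Layer 3: 1.8×10⁻⁴ × 1 × 740 = 0.13320 m
1590–2690 m: 2×10⁻⁴ × 0.47 × 1100 = 0.10340 m
Δh = 0.09672 + 0.18788 + 0.13320 + 0.10340 = 0.52120 m

521 mm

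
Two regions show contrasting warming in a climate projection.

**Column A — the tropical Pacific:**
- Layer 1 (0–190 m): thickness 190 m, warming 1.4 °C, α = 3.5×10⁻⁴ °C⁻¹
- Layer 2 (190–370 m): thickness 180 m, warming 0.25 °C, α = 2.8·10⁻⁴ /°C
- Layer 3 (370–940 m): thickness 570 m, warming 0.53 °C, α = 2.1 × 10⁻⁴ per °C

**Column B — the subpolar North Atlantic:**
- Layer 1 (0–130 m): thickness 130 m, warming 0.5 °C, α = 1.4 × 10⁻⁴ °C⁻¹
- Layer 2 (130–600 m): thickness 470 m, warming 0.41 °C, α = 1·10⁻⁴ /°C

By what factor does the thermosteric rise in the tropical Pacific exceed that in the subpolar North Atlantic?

A 1.4 × 3.5×10⁻⁴ × 190 = 0.09310 m
A Layer 2: 2.8×10⁻⁴ × 0.25 × 180 = 0.01260 m
A Layer 3: 2.1×10⁻⁴ × 0.53 × 570 = 0.063441 m
A total: 0.169141 m
B Layer 1: 0.5 × 1.4×10⁻⁴ × 130 = 0.00910 m
B 0.41 × 470 × 1×10⁻⁴ = 0.01927 m
B total: 0.02837 m
Ratio: 0.169141 / 0.02837 ≈ 5.962

a factor of 6.0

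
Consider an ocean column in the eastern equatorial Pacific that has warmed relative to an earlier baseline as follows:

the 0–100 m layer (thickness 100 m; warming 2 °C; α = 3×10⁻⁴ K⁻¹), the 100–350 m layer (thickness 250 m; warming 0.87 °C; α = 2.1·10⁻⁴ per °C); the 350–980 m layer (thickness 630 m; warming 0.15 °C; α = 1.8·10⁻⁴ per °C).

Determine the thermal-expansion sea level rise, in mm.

2 × 3×10⁻⁴ × 100 = 0.06000 m
0.87 × 2.1×10⁻⁴ × 250 = 0.045675 m
350–980 m: 630 × 0.15 × 1.8×10⁻⁴ = 0.01701 m
Δh = 0.06000 + 0.045675 + 0.01701 = 0.122685 m

Δh = 123 mm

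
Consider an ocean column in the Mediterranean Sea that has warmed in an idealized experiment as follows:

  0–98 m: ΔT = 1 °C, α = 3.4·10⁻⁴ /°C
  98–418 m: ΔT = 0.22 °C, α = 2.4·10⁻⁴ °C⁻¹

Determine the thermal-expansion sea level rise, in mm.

50.2 mm of thermosteric rise

0–98 m: 1 × 98 × 3.4×10⁻⁴ = 0.03332 m
98–418 m: 2.4×10⁻⁴ × 320 × 0.22 = 0.016896 m
Δh = 0.03332 + 0.016896 = 0.050216 m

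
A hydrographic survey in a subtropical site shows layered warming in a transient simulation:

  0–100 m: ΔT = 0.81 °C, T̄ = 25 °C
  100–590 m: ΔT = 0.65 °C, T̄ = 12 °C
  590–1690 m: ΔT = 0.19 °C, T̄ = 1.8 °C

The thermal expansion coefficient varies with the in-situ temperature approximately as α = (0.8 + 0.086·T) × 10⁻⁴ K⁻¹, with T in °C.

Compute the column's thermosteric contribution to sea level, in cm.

Layer 1: α = (0.8 + 0.086×25)×10⁻⁴ = 2.95×10⁻⁴ K⁻¹
Layer 2: α = (0.8 + 0.086×12)×10⁻⁴ = 1.832×10⁻⁴ K⁻¹
Layer 3: α = (0.8 + 0.086×1.8)×10⁻⁴ = 0.9548×10⁻⁴ K⁻¹
0–100 m: 2.95×10⁻⁴ × 100 × 0.81 = 0.023895 m
100–590 m: 490 × 1.832×10⁻⁴ × 0.65 = 0.0583492 m
590–1690 m: 1100 × 0.9548×10⁻⁴ × 0.19 = 0.01995532 m
Δh = 0.023895 + 0.0583492 + 0.01995532 = 0.10219952 m ≈ 10.2 cm

Δh = 10.2 cm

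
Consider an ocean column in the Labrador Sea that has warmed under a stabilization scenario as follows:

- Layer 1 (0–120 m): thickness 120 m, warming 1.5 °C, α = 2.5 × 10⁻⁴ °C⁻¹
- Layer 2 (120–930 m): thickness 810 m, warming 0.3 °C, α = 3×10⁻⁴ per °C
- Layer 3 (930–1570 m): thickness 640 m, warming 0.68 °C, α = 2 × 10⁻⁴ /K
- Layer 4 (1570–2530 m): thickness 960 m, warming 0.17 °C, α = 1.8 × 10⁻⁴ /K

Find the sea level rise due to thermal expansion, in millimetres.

234 mm of thermosteric rise

0–120 m: 120 × 2.5×10⁻⁴ × 1.5 = 0.04500 m
3×10⁻⁴ × 810 × 0.3 = 0.07290 m
930–1570 m: 640 × 2×10⁻⁴ × 0.68 = 0.08704 m
960 × 0.17 × 1.8×10⁻⁴ = 0.029376 m
Δh = 0.04500 + 0.07290 + 0.08704 + 0.029376 = 0.234316 m ≈ 234 mm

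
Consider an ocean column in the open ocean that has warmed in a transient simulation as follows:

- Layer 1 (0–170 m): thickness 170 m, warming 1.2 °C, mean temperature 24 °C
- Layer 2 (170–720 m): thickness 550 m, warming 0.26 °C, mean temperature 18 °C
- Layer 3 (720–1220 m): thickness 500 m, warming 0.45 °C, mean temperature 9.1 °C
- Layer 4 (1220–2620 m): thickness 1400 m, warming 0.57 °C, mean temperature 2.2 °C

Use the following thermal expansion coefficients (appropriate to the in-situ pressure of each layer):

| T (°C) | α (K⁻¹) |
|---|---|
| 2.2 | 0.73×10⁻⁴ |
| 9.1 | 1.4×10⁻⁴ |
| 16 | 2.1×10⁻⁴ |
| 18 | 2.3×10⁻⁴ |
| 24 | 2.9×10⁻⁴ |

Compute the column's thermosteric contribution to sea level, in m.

Layer 1 at 24 °C → α = 2.9×10⁻⁴ K⁻¹
Layer 2 at 18 °C → α = 2.3×10⁻⁴ K⁻¹
Layer 3 at 9.1 °C → α = 1.4×10⁻⁴ K⁻¹
Layer 4 at 2.2 °C → α = 0.73×10⁻⁴ K⁻¹
0–170 m: 170 × 1.2 × 2.9×10⁻⁴ = 0.05916 m
170–720 m: 0.26 × 2.3×10⁻⁴ × 550 = 0.03289 m
720–1220 m: 500 × 0.45 × 1.4×10⁻⁴ = 0.03150 m
Layer 4: 0.57 × 0.73×10⁻⁴ × 1400 = 0.058254 m
Δh = 0.05916 + 0.03289 + 0.03150 + 0.058254 = 0.181804 m ≈ 0.182 m

0.182 m of thermosteric rise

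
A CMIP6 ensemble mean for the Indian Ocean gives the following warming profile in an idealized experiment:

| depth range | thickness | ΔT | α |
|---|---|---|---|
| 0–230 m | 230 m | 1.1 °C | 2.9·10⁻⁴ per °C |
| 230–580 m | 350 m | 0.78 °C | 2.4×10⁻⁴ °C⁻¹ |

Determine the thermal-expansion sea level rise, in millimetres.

0–230 m: 230 × 1.1 × 2.9×10⁻⁴ = 0.07337 m
Layer 2: 0.78 × 2.4×10⁻⁴ × 350 = 0.06552 m
Δh = 0.07337 + 0.06552 = 0.13889 m

about 139 mm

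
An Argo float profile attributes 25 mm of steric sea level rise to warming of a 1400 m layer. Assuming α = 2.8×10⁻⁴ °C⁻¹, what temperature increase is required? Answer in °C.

ΔT = Δh/(αH) = 0.025 / (2.8×10⁻⁴ × 1400) ≈ 0.06378 °C

ΔT ≈ 0.0638 °C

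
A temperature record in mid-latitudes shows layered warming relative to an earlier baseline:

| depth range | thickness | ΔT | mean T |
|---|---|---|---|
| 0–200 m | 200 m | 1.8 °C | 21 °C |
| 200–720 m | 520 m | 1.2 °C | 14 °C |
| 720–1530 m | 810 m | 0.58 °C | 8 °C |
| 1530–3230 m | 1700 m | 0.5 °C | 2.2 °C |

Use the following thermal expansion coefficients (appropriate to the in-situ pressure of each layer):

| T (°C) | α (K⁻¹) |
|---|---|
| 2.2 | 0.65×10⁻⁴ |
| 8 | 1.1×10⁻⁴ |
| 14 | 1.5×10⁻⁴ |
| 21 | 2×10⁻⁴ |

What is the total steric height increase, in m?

0.273 m

Layer 1 at 21 °C → α = 2×10⁻⁴ K⁻¹
Layer 2 at 14 °C → α = 1.5×10⁻⁴ K⁻¹
Layer 3 at 8 °C → α = 1.1×10⁻⁴ K⁻¹
Layer 4 at 2.2 °C → α = 0.65×10⁻⁴ K⁻¹
2×10⁻⁴ × 200 × 1.8 = 0.07200 m
Layer 2: 1.5×10⁻⁴ × 520 × 1.2 = 0.09360 m
Layer 3: 810 × 1.1×10⁻⁴ × 0.58 = 0.051678 m
1530–3230 m: 1700 × 0.5 × 0.65×10⁻⁴ = 0.05525 m
Δh = 0.07200 + 0.09360 + 0.051678 + 0.05525 = 0.272528 m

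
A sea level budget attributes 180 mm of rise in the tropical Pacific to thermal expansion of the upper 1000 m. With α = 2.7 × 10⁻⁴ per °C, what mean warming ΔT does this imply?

ΔT = Δh/(αH) = 0.18 / (2.7×10⁻⁴ × 1000) ≈ 0.6667 K

0.667 K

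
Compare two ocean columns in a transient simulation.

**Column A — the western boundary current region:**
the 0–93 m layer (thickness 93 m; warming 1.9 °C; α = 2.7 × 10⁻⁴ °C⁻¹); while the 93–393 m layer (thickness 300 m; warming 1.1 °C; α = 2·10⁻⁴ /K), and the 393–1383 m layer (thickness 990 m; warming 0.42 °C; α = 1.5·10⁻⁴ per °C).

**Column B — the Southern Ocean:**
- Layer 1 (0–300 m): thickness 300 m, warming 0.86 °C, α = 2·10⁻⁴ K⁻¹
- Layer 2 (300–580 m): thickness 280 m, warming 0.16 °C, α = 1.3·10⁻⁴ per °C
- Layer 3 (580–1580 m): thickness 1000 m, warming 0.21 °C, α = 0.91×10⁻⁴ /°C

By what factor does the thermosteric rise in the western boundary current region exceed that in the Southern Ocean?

a factor of 2.30

A 93 × 1.9 × 2.7×10⁻⁴ = 0.047709 m
A Layer 2: 1.1 × 300 × 2×10⁻⁴ = 0.06600 m
A 0.42 × 1.5×10⁻⁴ × 990 = 0.06237 m
A total: 0.176079 m
B 300 × 2×10⁻⁴ × 0.86 = 0.05160 m
B Layer 2: 0.16 × 280 × 1.3×10⁻⁴ = 0.005824 m
B 1000 × 0.21 × 0.91×10⁻⁴ = 0.01911 m
B total: 0.076534 m
Ratio: 0.176079 / 0.076534 ≈ 2.301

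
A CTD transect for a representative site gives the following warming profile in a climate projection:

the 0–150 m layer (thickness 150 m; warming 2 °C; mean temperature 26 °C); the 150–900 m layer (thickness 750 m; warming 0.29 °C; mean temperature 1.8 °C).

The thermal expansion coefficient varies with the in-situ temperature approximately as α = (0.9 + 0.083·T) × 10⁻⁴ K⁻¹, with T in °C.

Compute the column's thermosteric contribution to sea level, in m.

Δh ≈ 0.11 m

Layer 1: α = (0.9 + 0.083×26)×10⁻⁴ = 3.058×10⁻⁴ K⁻¹
Layer 2: α = (0.9 + 0.083×1.8)×10⁻⁴ = 1.0494×10⁻⁴ K⁻¹
0–150 m: 150 × 3.058×10⁻⁴ × 2 = 0.09174 m
Layer 2: 750 × 0.29 × 1.0494×10⁻⁴ = 0.02282445 m
Δh = 0.09174 + 0.02282445 = 0.11456445 m ≈ 0.11 m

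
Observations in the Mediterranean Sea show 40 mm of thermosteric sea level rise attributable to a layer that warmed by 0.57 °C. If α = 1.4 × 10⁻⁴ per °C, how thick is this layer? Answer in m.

about 501 m

H = Δh/(αΔT) = 0.04 / (1.4×10⁻⁴ × 0.57) ≈ 501.3 m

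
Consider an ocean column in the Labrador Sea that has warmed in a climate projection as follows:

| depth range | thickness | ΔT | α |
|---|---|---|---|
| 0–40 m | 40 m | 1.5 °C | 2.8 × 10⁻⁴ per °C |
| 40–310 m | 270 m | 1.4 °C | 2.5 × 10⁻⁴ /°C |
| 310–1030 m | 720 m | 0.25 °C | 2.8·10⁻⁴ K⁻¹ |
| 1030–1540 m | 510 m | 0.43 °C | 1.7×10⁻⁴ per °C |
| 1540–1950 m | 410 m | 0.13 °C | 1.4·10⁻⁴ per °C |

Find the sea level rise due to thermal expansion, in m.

0.206 m

0–40 m: 40 × 1.5 × 2.8×10⁻⁴ = 0.01680 m
40–310 m: 2.5×10⁻⁴ × 270 × 1.4 = 0.09450 m
720 × 2.8×10⁻⁴ × 0.25 = 0.05040 m
1030–1540 m: 1.7×10⁻⁴ × 0.43 × 510 = 0.037281 m
1540–1950 m: 1.4×10⁻⁴ × 410 × 0.13 = 0.007462 m
Δh = 0.01680 + 0.09450 + 0.05040 + 0.037281 + 0.007462 = 0.206443 m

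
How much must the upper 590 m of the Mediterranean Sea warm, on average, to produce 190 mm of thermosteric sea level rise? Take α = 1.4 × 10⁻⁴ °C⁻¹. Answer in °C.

about 2.3 °C

ΔT = Δh/(αH) = 0.19 / (1.4×10⁻⁴ × 590) ≈ 2.300 °C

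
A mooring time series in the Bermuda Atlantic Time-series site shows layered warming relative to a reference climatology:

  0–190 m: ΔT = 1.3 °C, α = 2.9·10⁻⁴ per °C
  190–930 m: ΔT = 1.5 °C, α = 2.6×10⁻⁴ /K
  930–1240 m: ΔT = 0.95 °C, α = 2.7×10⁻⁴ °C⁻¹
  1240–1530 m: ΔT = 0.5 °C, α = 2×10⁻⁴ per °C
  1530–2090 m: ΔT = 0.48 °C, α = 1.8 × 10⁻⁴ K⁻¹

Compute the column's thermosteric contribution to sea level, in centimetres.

Δh = 51.7 cm

Layer 1: 1.3 × 190 × 2.9×10⁻⁴ = 0.07163 m
740 × 1.5 × 2.6×10⁻⁴ = 0.28860 m
Layer 3: 2.7×10⁻⁴ × 310 × 0.95 = 0.079515 m
0.5 × 2×10⁻⁴ × 290 = 0.02900 m
Layer 5: 1.8×10⁻⁴ × 0.48 × 560 = 0.048384 m
Δh = 0.07163 + 0.28860 + 0.079515 + 0.02900 + 0.048384 = 0.517129 m ≈ 51.7 cm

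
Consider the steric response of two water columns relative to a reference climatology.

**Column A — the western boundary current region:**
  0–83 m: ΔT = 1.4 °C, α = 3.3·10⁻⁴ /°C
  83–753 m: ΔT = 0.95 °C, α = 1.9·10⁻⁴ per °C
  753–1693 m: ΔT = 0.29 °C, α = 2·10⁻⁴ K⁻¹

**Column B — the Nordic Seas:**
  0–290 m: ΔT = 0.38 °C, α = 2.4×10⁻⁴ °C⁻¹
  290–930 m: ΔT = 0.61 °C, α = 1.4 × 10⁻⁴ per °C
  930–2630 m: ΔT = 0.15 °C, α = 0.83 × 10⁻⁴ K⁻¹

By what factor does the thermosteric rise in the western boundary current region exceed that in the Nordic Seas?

A 0–83 m: 1.4 × 83 × 3.3×10⁻⁴ = 0.038346 m
A 1.9×10⁻⁴ × 670 × 0.95 = 0.120935 m
A Layer 3: 2×10⁻⁴ × 0.29 × 940 = 0.05452 m
A total: 0.213801 m
B 0.38 × 290 × 2.4×10⁻⁴ = 0.026448 m
B Layer 2: 1.4×10⁻⁴ × 640 × 0.61 = 0.054656 m
B 0.15 × 1700 × 0.83×10⁻⁴ = 0.021165 m
B total: 0.102269 m
Ratio: 0.213801 / 0.102269 ≈ 2.091

≈ 2.1×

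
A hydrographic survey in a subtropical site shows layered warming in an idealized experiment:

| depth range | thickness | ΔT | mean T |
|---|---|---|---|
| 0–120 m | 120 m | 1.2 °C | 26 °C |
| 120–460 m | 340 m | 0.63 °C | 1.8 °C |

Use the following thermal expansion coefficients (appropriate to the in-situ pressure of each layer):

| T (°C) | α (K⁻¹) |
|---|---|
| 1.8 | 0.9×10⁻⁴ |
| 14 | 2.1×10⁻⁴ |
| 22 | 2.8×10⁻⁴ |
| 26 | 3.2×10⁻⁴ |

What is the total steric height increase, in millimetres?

Layer 1 at 26 °C → α = 3.2×10⁻⁴ K⁻¹
Layer 2 at 1.8 °C → α = 0.9×10⁻⁴ K⁻¹
0–120 m: 3.2×10⁻⁴ × 1.2 × 120 = 0.04608 m
0.9×10⁻⁴ × 0.63 × 340 = 0.019278 m
Δh = 0.04608 + 0.019278 = 0.065358 m ≈ 65 mm

about 65 mm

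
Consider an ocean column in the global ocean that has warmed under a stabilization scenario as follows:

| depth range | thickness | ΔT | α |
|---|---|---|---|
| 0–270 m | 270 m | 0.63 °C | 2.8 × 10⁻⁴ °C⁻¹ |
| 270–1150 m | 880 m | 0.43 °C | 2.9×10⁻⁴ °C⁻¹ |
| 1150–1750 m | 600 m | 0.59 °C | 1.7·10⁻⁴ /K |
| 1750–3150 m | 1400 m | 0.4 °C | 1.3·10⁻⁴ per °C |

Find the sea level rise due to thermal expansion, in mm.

Layer 1: 0.63 × 270 × 2.8×10⁻⁴ = 0.047628 m
Layer 2: 2.9×10⁻⁴ × 0.43 × 880 = 0.109736 m
1150–1750 m: 0.59 × 1.7×10⁻⁴ × 600 = 0.06018 m
1400 × 0.4 × 1.3×10⁻⁴ = 0.07280 m
Δh = 0.047628 + 0.109736 + 0.06018 + 0.07280 = 0.290344 m ≈ 290 mm

Δh = 290 mm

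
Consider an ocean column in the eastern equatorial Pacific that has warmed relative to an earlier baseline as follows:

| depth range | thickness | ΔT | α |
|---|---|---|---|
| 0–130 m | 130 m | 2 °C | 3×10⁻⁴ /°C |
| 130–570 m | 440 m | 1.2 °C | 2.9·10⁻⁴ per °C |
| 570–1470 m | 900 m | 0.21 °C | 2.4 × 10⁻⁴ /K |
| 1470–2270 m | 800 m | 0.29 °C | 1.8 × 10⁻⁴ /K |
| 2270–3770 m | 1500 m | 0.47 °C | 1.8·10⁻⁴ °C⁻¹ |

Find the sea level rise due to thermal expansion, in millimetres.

Layer 1: 3×10⁻⁴ × 130 × 2 = 0.07800 m
130–570 m: 440 × 2.9×10⁻⁴ × 1.2 = 0.15312 m
0.21 × 900 × 2.4×10⁻⁴ = 0.04536 m
Layer 4: 0.29 × 800 × 1.8×10⁻⁴ = 0.04176 m
1.8×10⁻⁴ × 0.47 × 1500 = 0.12690 m
Δh = 0.07800 + 0.15312 + 0.04536 + 0.04176 + 0.12690 = 0.44514 m

Δh = 445 mm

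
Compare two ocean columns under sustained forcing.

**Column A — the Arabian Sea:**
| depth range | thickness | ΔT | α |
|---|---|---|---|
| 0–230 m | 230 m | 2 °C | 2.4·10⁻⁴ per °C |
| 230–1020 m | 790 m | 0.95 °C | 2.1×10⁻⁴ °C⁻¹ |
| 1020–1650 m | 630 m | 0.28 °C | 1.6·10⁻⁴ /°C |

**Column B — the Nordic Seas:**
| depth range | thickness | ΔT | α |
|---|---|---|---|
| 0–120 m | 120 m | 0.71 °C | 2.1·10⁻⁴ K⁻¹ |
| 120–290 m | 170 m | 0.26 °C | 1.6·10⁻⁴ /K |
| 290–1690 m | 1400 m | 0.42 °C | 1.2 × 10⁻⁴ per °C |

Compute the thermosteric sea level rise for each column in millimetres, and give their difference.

A 0–230 m: 2 × 230 × 2.4×10⁻⁴ = 0.11040 m
A 2.1×10⁻⁴ × 0.95 × 790 = 0.157605 m
A 1020–1650 m: 0.28 × 1.6×10⁻⁴ × 630 = 0.028224 m
A total: 0.296229 m
B 0.71 × 120 × 2.1×10⁻⁴ = 0.017892 m
B Layer 2: 170 × 0.26 × 1.6×10⁻⁴ = 0.007072 m
B Layer 3: 1.2×10⁻⁴ × 0.42 × 1400 = 0.07056 m
B total: 0.095524 m
Difference: 0.296229 − 0.095524 = 0.200705 m

Δh_A ≈ 296 mm, Δh_B ≈ 95.5 mm; difference ≈ 201 mm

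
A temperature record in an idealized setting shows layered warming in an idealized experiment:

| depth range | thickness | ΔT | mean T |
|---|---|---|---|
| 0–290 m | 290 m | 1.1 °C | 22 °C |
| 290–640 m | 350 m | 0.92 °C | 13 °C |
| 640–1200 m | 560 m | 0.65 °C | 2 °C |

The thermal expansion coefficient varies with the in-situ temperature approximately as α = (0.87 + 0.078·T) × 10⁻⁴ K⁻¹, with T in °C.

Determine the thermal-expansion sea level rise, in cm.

Δh = 18.1 cm

Layer 1: α = (0.87 + 0.078×22)×10⁻⁴ = 2.586×10⁻⁴ K⁻¹
Layer 2: α = (0.87 + 0.078×13)×10⁻⁴ = 1.884×10⁻⁴ K⁻¹
Layer 3: α = (0.87 + 0.078×2)×10⁻⁴ = 1.026×10⁻⁴ K⁻¹
290 × 2.586×10⁻⁴ × 1.1 = 0.0824934 m
Layer 2: 350 × 1.884×10⁻⁴ × 0.92 = 0.0606648 m
640–1200 m: 560 × 0.65 × 1.026×10⁻⁴ = 0.0373464 m
Δh = 0.0824934 + 0.0606648 + 0.0373464 = 0.1805046 m ≈ 18.1 cm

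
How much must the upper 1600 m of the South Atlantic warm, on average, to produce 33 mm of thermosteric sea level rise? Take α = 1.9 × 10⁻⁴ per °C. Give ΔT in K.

ΔT = Δh/(αH) = 0.033 / (1.9×10⁻⁴ × 1600) ≈ 0.1086 K

0.109 K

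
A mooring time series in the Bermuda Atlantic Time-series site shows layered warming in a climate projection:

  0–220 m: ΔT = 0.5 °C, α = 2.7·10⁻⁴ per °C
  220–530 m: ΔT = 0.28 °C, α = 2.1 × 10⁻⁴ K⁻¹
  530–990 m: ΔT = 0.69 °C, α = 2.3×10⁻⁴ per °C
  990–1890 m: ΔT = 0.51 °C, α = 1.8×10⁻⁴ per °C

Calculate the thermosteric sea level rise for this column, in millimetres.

Layer 1: 0.5 × 2.7×10⁻⁴ × 220 = 0.02970 m
Layer 2: 2.1×10⁻⁴ × 0.28 × 310 = 0.018228 m
530–990 m: 2.3×10⁻⁴ × 460 × 0.69 = 0.073002 m
Layer 4: 900 × 0.51 × 1.8×10⁻⁴ = 0.08262 m
Δh = 0.02970 + 0.018228 + 0.073002 + 0.08262 = 0.20355 m ≈ 204 mm

Δh ≈ 204 mm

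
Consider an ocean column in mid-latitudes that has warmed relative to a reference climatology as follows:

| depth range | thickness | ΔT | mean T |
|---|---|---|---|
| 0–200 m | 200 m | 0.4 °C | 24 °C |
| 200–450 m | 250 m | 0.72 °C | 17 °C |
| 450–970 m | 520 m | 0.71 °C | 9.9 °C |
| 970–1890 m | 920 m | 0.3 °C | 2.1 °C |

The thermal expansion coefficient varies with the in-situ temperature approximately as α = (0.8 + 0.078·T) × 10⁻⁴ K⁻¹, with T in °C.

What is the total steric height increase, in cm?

Layer 1: α = (0.8 + 0.078×24)×10⁻⁴ = 2.672×10⁻⁴ K⁻¹
Layer 2: α = (0.8 + 0.078×17)×10⁻⁴ = 2.126×10⁻⁴ K⁻¹
Layer 3: α = (0.8 + 0.078×9.9)×10⁻⁴ = 1.5722×10⁻⁴ K⁻¹
Layer 4: α = (0.8 + 0.078×2.1)×10⁻⁴ = 0.9638×10⁻⁴ K⁻¹
2.672×10⁻⁴ × 0.4 × 200 = 0.021376 m
200–450 m: 2.126×10⁻⁴ × 0.72 × 250 = 0.038268 m
450–970 m: 520 × 1.5722×10⁻⁴ × 0.71 = 0.058045624 m
970–1890 m: 920 × 0.9638×10⁻⁴ × 0.3 = 0.02660088 m
Δh = 0.021376 + 0.038268 + 0.058045624 + 0.02660088 = 0.144290504 m

14.4 cm of thermosteric rise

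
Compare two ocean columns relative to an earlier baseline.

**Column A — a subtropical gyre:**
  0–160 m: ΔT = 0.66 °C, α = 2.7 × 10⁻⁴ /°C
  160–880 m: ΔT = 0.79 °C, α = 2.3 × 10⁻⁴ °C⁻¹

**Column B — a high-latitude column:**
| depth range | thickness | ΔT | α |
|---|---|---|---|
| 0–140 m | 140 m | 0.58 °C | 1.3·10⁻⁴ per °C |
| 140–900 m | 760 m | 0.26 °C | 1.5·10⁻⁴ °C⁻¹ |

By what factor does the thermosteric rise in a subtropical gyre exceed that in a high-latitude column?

a factor of 3.96

A 160 × 2.7×10⁻⁴ × 0.66 = 0.028512 m
A Layer 2: 720 × 0.79 × 2.3×10⁻⁴ = 0.130824 m
A total: 0.159336 m
B Layer 1: 140 × 0.58 × 1.3×10⁻⁴ = 0.010556 m
B Layer 2: 1.5×10⁻⁴ × 0.26 × 760 = 0.02964 m
B total: 0.040196 m
Ratio: 0.159336 / 0.040196 ≈ 3.964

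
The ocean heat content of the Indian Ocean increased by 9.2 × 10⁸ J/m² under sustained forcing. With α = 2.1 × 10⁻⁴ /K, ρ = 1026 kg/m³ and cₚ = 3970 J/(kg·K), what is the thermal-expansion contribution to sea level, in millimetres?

Δh = αQ/(ρcₚ) = 2.1×10⁻⁴ × 9.2×10⁸ / (1026 × 3970) ≈ 0.047432 m

47.4 mm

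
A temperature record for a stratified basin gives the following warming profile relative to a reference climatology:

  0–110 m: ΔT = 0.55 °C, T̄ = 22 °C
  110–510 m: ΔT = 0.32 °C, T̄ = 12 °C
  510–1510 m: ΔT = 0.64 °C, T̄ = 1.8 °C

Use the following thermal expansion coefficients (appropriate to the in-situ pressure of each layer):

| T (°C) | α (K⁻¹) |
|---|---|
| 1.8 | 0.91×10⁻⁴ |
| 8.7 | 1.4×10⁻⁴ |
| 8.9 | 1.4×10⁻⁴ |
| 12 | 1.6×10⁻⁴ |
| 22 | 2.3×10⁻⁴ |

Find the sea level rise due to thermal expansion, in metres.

Layer 1 at 22 °C → α = 2.3×10⁻⁴ K⁻¹
Layer 2 at 12 °C → α = 1.6×10⁻⁴ K⁻¹
Layer 3 at 1.8 °C → α = 0.91×10⁻⁴ K⁻¹
0–110 m: 0.55 × 110 × 2.3×10⁻⁴ = 0.013915 m
1.6×10⁻⁴ × 400 × 0.32 = 0.02048 m
Layer 3: 0.64 × 1000 × 0.91×10⁻⁴ = 0.05824 m
Δh = 0.013915 + 0.02048 + 0.05824 = 0.092635 m ≈ 0.0926 m

0.0926 m of thermosteric rise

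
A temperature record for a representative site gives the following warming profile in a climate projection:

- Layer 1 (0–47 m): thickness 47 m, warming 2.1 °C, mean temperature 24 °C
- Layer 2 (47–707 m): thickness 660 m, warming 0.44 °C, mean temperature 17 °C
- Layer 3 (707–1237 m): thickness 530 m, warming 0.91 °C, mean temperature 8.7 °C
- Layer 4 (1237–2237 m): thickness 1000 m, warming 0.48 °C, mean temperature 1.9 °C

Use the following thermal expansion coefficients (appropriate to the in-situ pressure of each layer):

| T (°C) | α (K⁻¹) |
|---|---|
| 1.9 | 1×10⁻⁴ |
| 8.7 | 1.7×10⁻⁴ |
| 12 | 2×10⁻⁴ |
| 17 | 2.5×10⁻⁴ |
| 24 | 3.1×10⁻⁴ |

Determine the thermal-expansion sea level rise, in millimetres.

Layer 1 at 24 °C → α = 3.1×10⁻⁴ K⁻¹
Layer 2 at 17 °C → α = 2.5×10⁻⁴ K⁻¹
Layer 3 at 8.7 °C → α = 1.7×10⁻⁴ K⁻¹
Layer 4 at 1.9 °C → α = 1×10⁻⁴ K⁻¹
3.1×10⁻⁴ × 47 × 2.1 = 0.030597 m
47–707 m: 660 × 2.5×10⁻⁴ × 0.44 = 0.07260 m
707–1237 m: 1.7×10⁻⁴ × 0.91 × 530 = 0.081991 m
Layer 4: 1×10⁻⁴ × 1000 × 0.48 = 0.04800 m
Δh = 0.030597 + 0.07260 + 0.081991 + 0.04800 = 0.233188 m

about 230 mm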